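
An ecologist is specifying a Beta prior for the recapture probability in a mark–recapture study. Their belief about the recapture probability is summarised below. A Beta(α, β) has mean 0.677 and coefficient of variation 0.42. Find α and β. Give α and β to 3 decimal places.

α = 1.154, β = 0.551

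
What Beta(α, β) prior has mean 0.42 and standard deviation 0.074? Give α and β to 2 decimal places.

α = 18.26, β = 25.22

Variance = 0.074² = 0.005476. The moment-matching identity α+β = μ(1−μ)/Var − 1 gives
α+β = 0.2436/0.005476 − 1 = 43.4850, so α = μ·43.4850 = 18.26 and β = (1−μ)·43.4850 = 25.22.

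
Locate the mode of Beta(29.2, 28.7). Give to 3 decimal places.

0.504

The density x^(α−1)(1−x)^(β−1) is maximised at (α−1)/(α+β−2) = 28.2/55.9 = 0.504.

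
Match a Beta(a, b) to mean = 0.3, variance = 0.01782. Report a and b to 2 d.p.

a = 3.24, b = 7.55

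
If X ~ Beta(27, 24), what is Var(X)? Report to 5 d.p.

0.00479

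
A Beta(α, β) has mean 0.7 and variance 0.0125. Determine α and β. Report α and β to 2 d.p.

Write ν = α+β; then α = μν and Var = μ(1−μ)/(ν+1).
ν = μ(1−μ)/Var − 1 = 0.21/0.0125 − 1 = 15.8000.
α = 0.7·15.8000 = 11.06, β = 0.3·15.8000 = 4.74.

α = 11.06, β = 4.74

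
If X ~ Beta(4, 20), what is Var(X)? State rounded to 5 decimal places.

μ = 4/24 = 0.166667; Var = μ(1−μ)/(α+β+1) = 0.1388889/25 = 0.00556.

0.00556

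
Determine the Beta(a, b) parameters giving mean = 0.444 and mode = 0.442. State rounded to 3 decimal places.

a = 25.752, b = 32.248

With s = a+b: μ = a/s and mode = (a−1)/(s−2). Eliminating a = μs,
μs − 1 = m(s−2) ⇒ s(μ−m) = 1−2m ⇒ s = 0.116/0.002 = 58.0000.
So a = μs = 25.752, b = (1−μ)s = 32.248.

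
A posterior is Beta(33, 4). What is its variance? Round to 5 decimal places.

Var = αβ/[(α+β)²(α+β+1)] = (33×4)/(37²×38) = 132/52022 = 0.00254.

0.00254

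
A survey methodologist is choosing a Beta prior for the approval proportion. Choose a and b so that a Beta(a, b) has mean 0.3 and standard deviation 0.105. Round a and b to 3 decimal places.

a = 5.414, b = 12.633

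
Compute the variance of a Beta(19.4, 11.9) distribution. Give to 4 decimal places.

μ = 19.4/31.3 = 0.619808; Var = μ(1−μ)/(α+β+1) = 0.2356460/32.3 = 0.0073.

0.0073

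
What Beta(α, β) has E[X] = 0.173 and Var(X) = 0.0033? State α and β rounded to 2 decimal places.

Write ν = α+β; then α = μν and Var = μ(1−μ)/(ν+1).
ν = μ(1−μ)/Var − 1 = 0.143071/0.0033 − 1 = 42.3548.
α = 0.173·42.3548 = 7.33, β = 0.827·42.3548 = 35.03.

α = 7.33, β = 35.03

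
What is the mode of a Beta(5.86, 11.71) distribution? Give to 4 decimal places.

0.3121

The density x^(α−1)(1−x)^(β−1) is maximised at (α−1)/(α+β−2) = 4.86/15.57 = 0.3121.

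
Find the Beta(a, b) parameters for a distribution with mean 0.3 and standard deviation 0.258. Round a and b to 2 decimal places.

a = 0.65, b = 1.51

σ² = 0.258² = 0.066564.
With s = a+b, Var = μ(1−μ)/(s+1), so s+1 = (0.3×0.7)/0.066564 = 3.1549 and s = 2.1549.
a = μs = 0.65, b = (1−μ)s = 1.51.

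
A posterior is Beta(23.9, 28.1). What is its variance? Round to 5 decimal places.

Var = αβ/[(α+β)²(α+β+1)] = (23.9×28.1)/(52.0²×53.0) = 671.59/143312.000 = 0.00469.

0.00469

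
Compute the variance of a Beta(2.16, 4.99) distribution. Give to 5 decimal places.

μ = 2.16/7.15 = 0.302098; Var = μ(1−μ)/(α+β+1) = 0.2108348/8.15 = 0.02587.

0.02587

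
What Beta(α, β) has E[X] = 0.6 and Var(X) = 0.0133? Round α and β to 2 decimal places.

Write ν = α+β; then α = μν and Var = μ(1−μ)/(ν+1).
ν = μ(1−μ)/Var − 1 = 0.24/0.0133 − 1 = 17.0451.
α = 0.6·17.0451 = 10.23, β = 0.4·17.0451 = 6.82.

α = 10.23, β = 6.82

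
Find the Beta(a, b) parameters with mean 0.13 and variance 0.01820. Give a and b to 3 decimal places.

a = 0.678, b = 4.536

Write ν = a+b; then a = μν and Var = μ(1−μ)/(ν+1).
ν = μ(1−μ)/Var − 1 = 0.1131/0.01820 − 1 = 5.2143.
a = 0.13·5.2143 = 0.678, b = 0.87·5.2143 = 4.536.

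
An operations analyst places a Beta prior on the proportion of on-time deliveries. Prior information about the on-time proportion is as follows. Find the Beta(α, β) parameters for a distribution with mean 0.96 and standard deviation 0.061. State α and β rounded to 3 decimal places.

σ² = 0.061² = 0.003721.
With s = α+β, Var = μ(1−μ)/(s+1), so s+1 = (0.96×0.04)/0.003721 = 10.3198 and s = 9.3198.
α = μs = 8.947, β = (1−μ)s = 0.373.

α = 8.947, β = 0.373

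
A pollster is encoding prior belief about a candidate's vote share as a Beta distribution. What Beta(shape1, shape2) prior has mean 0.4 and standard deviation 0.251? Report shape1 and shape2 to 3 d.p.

shape1 = 1.124, shape2 = 1.686

σ² = 0.251² = 0.063001.
With s = shape1+shape2, Var = μ(1−μ)/(s+1), so s+1 = (0.4×0.6)/0.063001 = 3.8095 and s = 2.8095.
shape1 = μs = 1.124, shape2 = (1−μ)s = 1.686.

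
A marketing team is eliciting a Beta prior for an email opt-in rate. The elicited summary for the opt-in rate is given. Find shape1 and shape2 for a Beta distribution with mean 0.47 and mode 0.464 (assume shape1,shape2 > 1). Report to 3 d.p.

With s = shape1+shape2: μ = shape1/s and mode = (shape1−1)/(s−2). Eliminating shape1 = μs,
μs − 1 = m(s−2) ⇒ s(μ−m) = 1−2m ⇒ s = 0.072/0.006 = 12.0000.
So shape1 = μs = 5.640, shape2 = (1−μ)s = 6.360.

shape1 = 5.640, shape2 = 6.360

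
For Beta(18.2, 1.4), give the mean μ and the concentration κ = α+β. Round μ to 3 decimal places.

μ = 0.929, κ = 19.6

κ = α+β = 18.2+1.4 = 19.6; μ = α/κ = 18.2/19.6 = 0.929.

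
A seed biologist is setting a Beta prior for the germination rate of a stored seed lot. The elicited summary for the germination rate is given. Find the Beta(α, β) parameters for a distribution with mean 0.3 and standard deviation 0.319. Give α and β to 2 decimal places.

Variance = 0.319² = 0.101761. The moment-matching identity α+β = μ(1−μ)/Var − 1 gives
α+β = 0.21/0.101761 − 1 = 1.0637, so α = μ·1.0637 = 0.32 and β = (1−μ)·1.0637 = 0.74.

α = 0.32, β = 0.74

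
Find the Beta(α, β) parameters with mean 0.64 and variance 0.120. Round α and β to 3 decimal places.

α = 0.589, β = 0.331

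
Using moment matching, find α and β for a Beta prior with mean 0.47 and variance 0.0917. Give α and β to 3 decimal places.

α = 0.807, β = 0.910

Write ν = α+β; then α = μν and Var = μ(1−μ)/(ν+1).
ν = μ(1−μ)/Var − 1 = 0.2491/0.0917 − 1 = 1.7165.
α = 0.47·1.7165 = 0.807, β = 0.53·1.7165 = 0.910.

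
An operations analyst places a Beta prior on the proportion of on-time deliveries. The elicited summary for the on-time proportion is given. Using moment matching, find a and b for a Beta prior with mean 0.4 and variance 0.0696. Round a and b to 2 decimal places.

a = 0.98, b = 1.47

Let s = a+b. The Beta variance is μ(1−μ)/(s+1).
So s+1 = μ(1−μ)/σ² = (0.4×0.6)/0.0696 = 0.24/0.0696 = 3.4483, giving s = 2.4483.
Then a = μs = 0.4×2.4483 = 0.98 and b = (1−μ)s = 0.6×2.4483 = 1.47.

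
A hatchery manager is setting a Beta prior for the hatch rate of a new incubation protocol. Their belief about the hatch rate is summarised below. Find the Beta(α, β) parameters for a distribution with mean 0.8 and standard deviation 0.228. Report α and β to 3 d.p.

First σ² = 0.051984. Setting α = μn, β = (1−μ)n with n = α+β,
μ(1−μ)/(n+1) = 0.051984 ⇒ n+1 = 0.16/0.051984 = 3.0779 ⇒ n = 2.0779.
Hence α = 0.8×2.0779 = 1.662, β = 0.2×2.0779 = 0.416.

α = 1.662, β = 0.416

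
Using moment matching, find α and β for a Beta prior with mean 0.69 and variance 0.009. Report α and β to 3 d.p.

α = 15.709, β = 7.058

By moment matching, α+β = μ(1−μ)/σ² − 1 = (0.69·0.31)/0.009 − 1 = 23.7667 − 1 = 22.7667.
Since α/(α+β) = μ, α = 0.69·22.7667 = 15.709 and β = 0.31·22.7667 = 7.058.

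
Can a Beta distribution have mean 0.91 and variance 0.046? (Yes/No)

Yes

A Beta with mean μ has variance μ(1−μ)/(α+β+1) < μ(1−μ).
Here μ(1−μ) = 0.91×0.09 = 0.0819, and 0.046 < 0.0819.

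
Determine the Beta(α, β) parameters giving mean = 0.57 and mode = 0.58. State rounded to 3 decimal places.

α = 9.120, β = 6.880

Let s = α+β. Mean gives α = μs = 0.57s; mode gives (α−1)/(s−2) = 0.58.
Substituting: 0.57s − 1 = 0.58(s−2) = 0.58s − 1.16, so -0.01s = -0.16 and s = 16.0000.
Then α = 0.57×16.0000 = 9.120 and β = s−α = 6.880.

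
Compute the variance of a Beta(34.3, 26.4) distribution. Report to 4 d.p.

0.0040

Var = αβ/[(α+β)²(α+β+1)] = (34.3×26.4)/(60.7²×61.7) = 905.52/227333.033 = 0.0040.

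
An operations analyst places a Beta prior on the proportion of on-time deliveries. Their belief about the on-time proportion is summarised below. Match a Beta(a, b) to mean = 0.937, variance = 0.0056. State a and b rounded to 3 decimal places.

By moment matching, a+b = μ(1−μ)/σ² − 1 = (0.937·0.063)/0.0056 − 1 = 10.5412 − 1 = 9.5412.
Since a/(a+b) = μ, a = 0.937·9.5412 = 8.940 and b = 0.063·9.5412 = 0.601.

a = 8.940, b = 0.601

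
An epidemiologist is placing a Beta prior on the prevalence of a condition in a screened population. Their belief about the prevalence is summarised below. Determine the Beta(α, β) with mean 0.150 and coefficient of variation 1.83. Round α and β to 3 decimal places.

σ = CV·μ = 1.83×0.150 = 0.27450, so σ² = 0.075350.
s+1 = μ(1−μ)/σ² = 0.127500/0.075350 = 1.6921, so s = α+β = 0.6921.
α = μs = 0.104, β = (1−μ)s = 0.588.

α = 0.104, β = 0.588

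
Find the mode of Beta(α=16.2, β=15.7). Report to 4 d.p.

0.5084

The density x^(α−1)(1−x)^(β−1) is maximised at (α−1)/(α+β−2) = 15.2/29.9 = 0.5084.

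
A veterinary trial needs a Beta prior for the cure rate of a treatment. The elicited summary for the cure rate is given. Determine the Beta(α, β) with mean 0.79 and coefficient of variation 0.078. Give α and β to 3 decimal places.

α = 33.727, β = 8.965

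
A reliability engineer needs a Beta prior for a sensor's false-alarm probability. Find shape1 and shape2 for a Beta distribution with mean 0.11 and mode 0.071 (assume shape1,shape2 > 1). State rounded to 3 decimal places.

With s = shape1+shape2: μ = shape1/s and mode = (shape1−1)/(s−2). Eliminating shape1 = μs,
μs − 1 = m(s−2) ⇒ s(μ−m) = 1−2m ⇒ s = 0.858/0.039 = 22.0000.
So shape1 = μs = 2.420, shape2 = (1−μ)s = 19.580.

shape1 = 2.420, shape2 = 19.580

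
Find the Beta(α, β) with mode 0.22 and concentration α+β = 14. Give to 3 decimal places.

α = 3.640, β = 10.360

Mode = (α−1)/(κ−2) with κ = α+β, so α−1 = 0.22·12 = 2.640.
α = 3.640; β = κ − α = 10.360.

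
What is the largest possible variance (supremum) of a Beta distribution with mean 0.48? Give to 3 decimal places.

0.250

Var = μ(1−μ)/(α+β+1), which approaches μ(1−μ) as α+β → 0.
So the supremum is μ(1−μ) = 0.48×0.52 = 0.250.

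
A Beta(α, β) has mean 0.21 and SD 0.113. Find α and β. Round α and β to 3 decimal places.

α = 2.518, β = 9.474

σ² = 0.113² = 0.012769.
With s = α+β, Var = μ(1−μ)/(s+1), so s+1 = (0.21×0.79)/0.012769 = 12.9924 and s = 11.9924.
α = μs = 2.518, β = (1−μ)s = 9.474.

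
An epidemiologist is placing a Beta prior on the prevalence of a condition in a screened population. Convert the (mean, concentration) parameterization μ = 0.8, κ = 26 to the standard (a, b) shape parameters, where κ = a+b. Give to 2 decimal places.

a = 20.80, b = 5.20

a = μκ = 0.8×26 = 20.80 and b = (1−μ)κ = 0.2×26 = 5.20.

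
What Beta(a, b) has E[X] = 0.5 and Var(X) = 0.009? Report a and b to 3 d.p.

a = 13.389, b = 13.389

By moment matching, a+b = μ(1−μ)/σ² − 1 = (0.5·0.5)/0.009 − 1 = 27.7778 − 1 = 26.7778.
Since a/(a+b) = μ, a = 0.5·26.7778 = 13.389 and b = 0.5·26.7778 = 13.389.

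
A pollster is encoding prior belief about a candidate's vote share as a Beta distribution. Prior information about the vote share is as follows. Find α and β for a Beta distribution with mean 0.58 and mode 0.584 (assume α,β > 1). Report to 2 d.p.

Let s = α+β. Mean gives α = μs = 0.58s; mode gives (α−1)/(s−2) = 0.584.
Substituting: 0.58s − 1 = 0.584(s−2) = 0.584s − 1.168, so -0.004s = -0.168 and s = 42.0000.
Then α = 0.58×42.0000 = 24.36 and β = s−α = 17.64.

α = 24.36, β = 17.64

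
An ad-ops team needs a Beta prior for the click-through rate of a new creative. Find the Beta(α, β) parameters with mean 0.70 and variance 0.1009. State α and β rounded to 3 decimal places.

Let s = α+β. The Beta variance is μ(1−μ)/(s+1).
So s+1 = μ(1−μ)/σ² = (0.70×0.30)/0.1009 = 0.2100/0.1009 = 2.0813, giving s = 1.0813.
Then α = μs = 0.70×1.0813 = 0.757 and β = (1−μ)s = 0.30×1.0813 = 0.324.

α = 0.757, β = 0.324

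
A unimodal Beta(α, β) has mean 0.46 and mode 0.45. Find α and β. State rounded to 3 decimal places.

Let s = α+β. Mean gives α = μs = 0.46s; mode gives (α−1)/(s−2) = 0.45.
Substituting: 0.46s − 1 = 0.45(s−2) = 0.45s − 0.90, so 0.01s = 0.10 and s = 10.0000.
Then α = 0.46×10.0000 = 4.600 and β = s−α = 5.400.

α = 4.600, β = 5.400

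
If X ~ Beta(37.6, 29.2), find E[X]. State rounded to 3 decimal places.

0.563

The Beta mean is α/(α+β) = 37.6/(37.6+29.2) = 0.563.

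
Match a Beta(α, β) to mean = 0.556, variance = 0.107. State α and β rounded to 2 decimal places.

α = 0.73, β = 0.58

Let s = α+β. The Beta variance is μ(1−μ)/(s+1).
So s+1 = μ(1−μ)/σ² = (0.556×0.444)/0.107 = 0.246864/0.107 = 2.3071, giving s = 1.3071.
Then α = μs = 0.556×1.3071 = 0.73 and β = (1−μ)s = 0.444×1.3071 = 0.58.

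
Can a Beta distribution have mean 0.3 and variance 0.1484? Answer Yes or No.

Yes

A Beta with mean μ has variance μ(1−μ)/(α+β+1) < μ(1−μ).
Here μ(1−μ) = 0.3×0.7 = 0.21, and 0.1484 < 0.21.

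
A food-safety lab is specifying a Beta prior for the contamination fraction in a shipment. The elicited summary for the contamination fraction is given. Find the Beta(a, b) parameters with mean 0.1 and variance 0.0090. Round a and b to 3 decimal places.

a = 0.900, b = 8.100

Write ν = a+b; then a = μν and Var = μ(1−μ)/(ν+1).
ν = μ(1−μ)/Var − 1 = 0.09/0.0090 − 1 = 9.0000.
a = 0.1·9.0000 = 0.900, b = 0.9·9.0000 = 8.100.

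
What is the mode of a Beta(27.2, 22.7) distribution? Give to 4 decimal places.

With α,β > 1, mode = (α−1)/(α+β−2) = 26.2/47.9 = 0.5470.

0.5470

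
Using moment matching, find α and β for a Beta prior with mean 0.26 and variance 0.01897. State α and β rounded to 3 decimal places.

α = 2.377, β = 6.765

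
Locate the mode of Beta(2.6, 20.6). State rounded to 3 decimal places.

With α,β > 1, mode = (α−1)/(α+β−2) = 1.6/21.2 = 0.075.

0.075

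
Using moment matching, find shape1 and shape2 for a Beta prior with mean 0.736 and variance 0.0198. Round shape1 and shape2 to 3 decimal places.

shape1 = 6.487, shape2 = 2.327

Write ν = shape1+shape2; then shape1 = μν and Var = μ(1−μ)/(ν+1).
ν = μ(1−μ)/Var − 1 = 0.194304/0.0198 − 1 = 8.8133.
shape1 = 0.736·8.8133 = 6.487, shape2 = 0.264·8.8133 = 2.327.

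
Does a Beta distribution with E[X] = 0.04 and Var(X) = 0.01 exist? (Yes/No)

Yes

The Beta variance bound is σ² < μ(1−μ).
Here μ(1−μ) = 0.04×0.96 = 0.0384, and 0.01 < 0.0384.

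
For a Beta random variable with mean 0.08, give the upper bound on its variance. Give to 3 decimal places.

0.074

Var = μ(1−μ)/(α+β+1), which approaches μ(1−μ) as α+β → 0.
So the supremum is μ(1−μ) = 0.08×0.92 = 0.074.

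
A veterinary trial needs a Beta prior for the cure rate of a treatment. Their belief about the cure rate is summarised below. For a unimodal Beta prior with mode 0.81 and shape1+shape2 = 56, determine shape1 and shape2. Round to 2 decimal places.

shape1 = 44.74, shape2 = 11.26

Mode = (shape1−1)/(κ−2) with κ = shape1+shape2, so shape1−1 = 0.81·54 = 43.74.
shape1 = 44.74; shape2 = κ − shape1 = 11.26.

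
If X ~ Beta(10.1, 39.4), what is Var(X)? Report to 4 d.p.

0.0032

Var = αβ/[(α+β)²(α+β+1)] = (10.1×39.4)/(49.5²×50.5) = 397.94/123737.625 = 0.0032.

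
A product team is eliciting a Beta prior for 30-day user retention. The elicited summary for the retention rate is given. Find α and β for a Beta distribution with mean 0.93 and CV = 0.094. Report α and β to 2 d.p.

σ = CV·μ = 0.094×0.93 = 0.08742, so σ² = 0.007642.
s+1 = μ(1−μ)/σ² = 0.0651/0.007642 = 8.5184, so s = α+β = 7.5184.
α = μs = 6.99, β = (1−μ)s = 0.53.

α = 6.99, β = 0.53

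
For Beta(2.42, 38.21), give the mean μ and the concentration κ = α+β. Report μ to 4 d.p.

μ = 0.0596, κ = 40.63

κ = α+β = 2.42+38.21 = 40.63; μ = α/κ = 2.42/40.63 = 0.0596.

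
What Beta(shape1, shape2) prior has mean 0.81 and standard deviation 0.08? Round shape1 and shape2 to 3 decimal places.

shape1 = 18.668, shape2 = 4.379

First σ² = 0.0064. Setting shape1 = μn, shape2 = (1−μ)n with n = shape1+shape2,
μ(1−μ)/(n+1) = 0.0064 ⇒ n+1 = 0.1539/0.0064 = 24.0469 ⇒ n = 23.0469.
Hence shape1 = 0.81×23.0469 = 18.668, shape2 = 0.19×23.0469 = 4.379.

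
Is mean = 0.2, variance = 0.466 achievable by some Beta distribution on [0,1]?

No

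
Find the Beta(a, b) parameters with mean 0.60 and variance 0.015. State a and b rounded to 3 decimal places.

a = 9.000, b = 6.000

By moment matching, a+b = μ(1−μ)/σ² − 1 = (0.60·0.40)/0.015 − 1 = 16.0000 − 1 = 15.0000.
Since a/(a+b) = μ, a = 0.60·15.0000 = 9.000 and b = 0.40·15.0000 = 6.000.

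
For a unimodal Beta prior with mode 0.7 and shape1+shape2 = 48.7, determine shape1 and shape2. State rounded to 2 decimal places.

For shape1,shape2>1 the mode is (shape1−1)/(shape1+shape2−2), so shape1 = mode·(κ−2)+1 = 0.7×46.7+1 = 33.69.
And shape2 = (1−mode)·(κ−2)+1 = 0.3×46.7+1 = 15.01.

shape1 = 33.69, shape2 = 15.01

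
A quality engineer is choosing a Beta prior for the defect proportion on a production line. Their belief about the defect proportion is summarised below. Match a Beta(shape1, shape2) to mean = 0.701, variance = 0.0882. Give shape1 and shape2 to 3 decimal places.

shape1 = 0.965, shape2 = 0.412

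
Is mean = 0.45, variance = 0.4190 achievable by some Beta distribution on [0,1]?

For any Beta, Var(X) < E[X]·(1−E[X]).
Here μ(1−μ) = 0.45×0.55 = 0.2475, and 0.4190 ≥ 0.2475.

No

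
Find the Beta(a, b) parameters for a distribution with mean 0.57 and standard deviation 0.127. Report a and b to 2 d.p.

First σ² = 0.016129. Setting a = μn, b = (1−μ)n with n = a+b,
μ(1−μ)/(n+1) = 0.016129 ⇒ n+1 = 0.2451/0.016129 = 15.1962 ⇒ n = 14.1962.
Hence a = 0.57×14.1962 = 8.09, b = 0.43×14.1962 = 6.10.

a = 8.09, b = 6.10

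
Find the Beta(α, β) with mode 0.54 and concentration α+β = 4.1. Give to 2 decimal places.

α = 2.13, β = 1.97

Mode = (α−1)/(κ−2) with κ = α+β, so α−1 = 0.54·2.1 = 1.13.
α = 2.13; β = κ − α = 1.97.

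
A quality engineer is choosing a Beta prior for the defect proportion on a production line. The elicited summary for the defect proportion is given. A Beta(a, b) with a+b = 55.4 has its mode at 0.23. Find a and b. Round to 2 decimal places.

For a,b>1 the mode is (a−1)/(a+b−2), so a = mode·(κ−2)+1 = 0.23×53.4+1 = 13.28.
And b = (1−mode)·(κ−2)+1 = 0.77×53.4+1 = 42.12.

a = 13.28, b = 42.12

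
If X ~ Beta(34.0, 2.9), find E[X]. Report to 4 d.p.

0.9214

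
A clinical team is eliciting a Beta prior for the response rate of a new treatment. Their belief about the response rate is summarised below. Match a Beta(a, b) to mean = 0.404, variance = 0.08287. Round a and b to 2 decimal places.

Let s = a+b. The Beta variance is μ(1−μ)/(s+1).
So s+1 = μ(1−μ)/σ² = (0.404×0.596)/0.08287 = 0.240784/0.08287 = 2.9056, giving s = 1.9056.
Then a = μs = 0.404×1.9056 = 0.77 and b = (1−μ)s = 0.596×1.9056 = 1.14.

a = 0.77, b = 1.14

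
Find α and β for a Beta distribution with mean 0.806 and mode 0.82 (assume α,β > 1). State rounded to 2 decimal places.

With s = α+β: μ = α/s and mode = (α−1)/(s−2). Eliminating α = μs,
μs − 1 = m(s−2) ⇒ s(μ−m) = 1−2m ⇒ s = -0.64/-0.014 = 45.7143.
So α = μs = 36.85, β = (1−μ)s = 8.87.

α = 36.85, β = 8.87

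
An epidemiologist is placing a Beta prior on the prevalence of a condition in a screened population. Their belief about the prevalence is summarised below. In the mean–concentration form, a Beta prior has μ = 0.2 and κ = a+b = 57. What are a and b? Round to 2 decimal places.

a = 11.40, b = 45.60

Split κ in proportion μ : (1−μ): a = 0.2·57 = 11.40, b = 57 − 11.40 = 45.60.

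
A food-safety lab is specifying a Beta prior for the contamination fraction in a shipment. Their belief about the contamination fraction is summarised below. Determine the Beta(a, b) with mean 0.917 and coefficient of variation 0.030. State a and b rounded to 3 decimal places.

a = 91.305, b = 8.264

Var = (CV·μ)² = (0.030×0.917)² = 0.000757.
a+b = μ(1−μ)/Var − 1 = 0.076111/0.000757 − 1 = 99.5695.
Thus a = 0.917·99.5695 = 91.305 and b = 0.083·99.5695 = 8.264.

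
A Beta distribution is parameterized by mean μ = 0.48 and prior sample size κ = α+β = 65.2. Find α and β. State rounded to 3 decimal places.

α = 31.296, β = 33.904

α = μκ = 0.48×65.2 = 31.296 and β = (1−μ)κ = 0.52×65.2 = 33.904.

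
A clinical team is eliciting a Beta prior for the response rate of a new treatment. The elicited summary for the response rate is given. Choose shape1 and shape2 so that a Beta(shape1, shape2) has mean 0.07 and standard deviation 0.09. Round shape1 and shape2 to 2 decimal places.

shape1 = 0.49, shape2 = 6.54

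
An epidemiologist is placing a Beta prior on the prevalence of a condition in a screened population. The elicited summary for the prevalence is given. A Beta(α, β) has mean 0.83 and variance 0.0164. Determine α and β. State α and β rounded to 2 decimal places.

α = 6.31, β = 1.29

Write ν = α+β; then α = μν and Var = μ(1−μ)/(ν+1).
ν = μ(1−μ)/Var − 1 = 0.1411/0.0164 − 1 = 7.6037.
α = 0.83·7.6037 = 6.31, β = 0.17·7.6037 = 1.29.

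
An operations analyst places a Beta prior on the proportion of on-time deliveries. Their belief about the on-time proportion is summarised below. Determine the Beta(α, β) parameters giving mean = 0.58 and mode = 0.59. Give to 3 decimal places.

α = 10.440, β = 7.560

With s = α+β: μ = α/s and mode = (α−1)/(s−2). Eliminating α = μs,
μs − 1 = m(s−2) ⇒ s(μ−m) = 1−2m ⇒ s = -0.18/-0.01 = 18.0000.
So α = μs = 10.440, β = (1−μ)s = 7.560.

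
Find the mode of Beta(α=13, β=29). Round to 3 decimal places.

0.300

With α,β > 1, mode = (α−1)/(α+β−2) = 12/40 = 0.300.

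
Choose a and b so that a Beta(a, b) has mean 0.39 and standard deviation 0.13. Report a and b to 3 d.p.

a = 5.100, b = 7.977

σ² = 0.13² = 0.0169.
With s = a+b, Var = μ(1−μ)/(s+1), so s+1 = (0.39×0.61)/0.0169 = 14.0769 and s = 13.0769.
a = μs = 5.100, b = (1−μ)s = 7.977.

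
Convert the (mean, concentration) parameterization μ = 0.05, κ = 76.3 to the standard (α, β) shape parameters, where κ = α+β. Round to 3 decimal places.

α = 3.815, β = 72.485

Split κ in proportion μ : (1−μ): α = 0.05·76.3 = 3.815, β = 76.3 − 3.815 = 72.485.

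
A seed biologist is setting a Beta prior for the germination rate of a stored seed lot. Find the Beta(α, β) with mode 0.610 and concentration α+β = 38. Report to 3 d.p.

α = 22.960, β = 15.040

Mode = (α−1)/(κ−2) with κ = α+β, so α−1 = 0.610·36 = 21.960.
α = 22.960; β = κ − α = 15.040.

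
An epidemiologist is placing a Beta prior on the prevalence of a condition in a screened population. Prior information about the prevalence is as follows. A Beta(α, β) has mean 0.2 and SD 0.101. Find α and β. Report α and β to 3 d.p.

α = 2.937, β = 11.748

σ² = 0.101² = 0.010201.
With s = α+β, Var = μ(1−μ)/(s+1), so s+1 = (0.2×0.8)/0.010201 = 15.6847 and s = 14.6847.
α = μs = 2.937, β = (1−μ)s = 11.748.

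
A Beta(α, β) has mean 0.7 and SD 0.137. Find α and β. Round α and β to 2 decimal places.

α = 7.13, β = 3.06

First σ² = 0.018769. Setting α = μn, β = (1−μ)n with n = α+β,
μ(1−μ)/(n+1) = 0.018769 ⇒ n+1 = 0.21/0.018769 = 11.1887 ⇒ n = 10.1887.
Hence α = 0.7×10.1887 = 7.13, β = 0.3×10.1887 = 3.06.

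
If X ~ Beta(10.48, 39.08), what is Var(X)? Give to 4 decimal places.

Var = αβ/[(α+β)²(α+β+1)] = (10.48×39.08)/(49.56²×50.56) = 409.5584/124185.148416 = 0.0033.

0.0033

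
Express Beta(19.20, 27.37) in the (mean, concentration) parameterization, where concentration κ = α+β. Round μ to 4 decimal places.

μ = 0.4123, κ = 46.57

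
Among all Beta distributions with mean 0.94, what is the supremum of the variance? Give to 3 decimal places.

Var = μ(1−μ)/(α+β+1), which approaches μ(1−μ) as α+β → 0.
So the supremum is μ(1−μ) = 0.94×0.06 = 0.056.

0.056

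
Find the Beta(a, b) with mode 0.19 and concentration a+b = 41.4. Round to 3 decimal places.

Mode = (a−1)/(κ−2) with κ = a+b, so a−1 = 0.19·39.4 = 7.486.
a = 8.486; b = κ − a = 32.914.

a = 8.486, b = 32.914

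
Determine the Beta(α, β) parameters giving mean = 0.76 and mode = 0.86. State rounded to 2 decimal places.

With s = α+β: μ = α/s and mode = (α−1)/(s−2). Eliminating α = μs,
μs − 1 = m(s−2) ⇒ s(μ−m) = 1−2m ⇒ s = -0.72/-0.10 = 7.2000.
So α = μs = 5.47, β = (1−μ)s = 1.73.

α = 5.47, β = 1.73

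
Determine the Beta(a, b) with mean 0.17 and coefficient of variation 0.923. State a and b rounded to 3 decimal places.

a = 0.804, b = 3.927

σ = CV·μ = 0.923×0.17 = 0.15691, so σ² = 0.024621.
s+1 = μ(1−μ)/σ² = 0.1411/0.024621 = 5.7309, so s = a+b = 4.7309.
a = μs = 0.804, b = (1−μ)s = 3.927.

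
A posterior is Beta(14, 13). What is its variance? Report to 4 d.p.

0.0089

α+β = 27 and αβ = 182, so Var = αβ/[(α+β)²(α+β+1)] = 182/20412 = 0.0089.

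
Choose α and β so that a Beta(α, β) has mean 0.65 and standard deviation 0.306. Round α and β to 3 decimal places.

Variance = 0.306² = 0.093636. The moment-matching identity α+β = μ(1−μ)/Var − 1 gives
α+β = 0.2275/0.093636 − 1 = 1.4296, so α = μ·1.4296 = 0.929 and β = (1−μ)·1.4296 = 0.500.

α = 0.929, β = 0.500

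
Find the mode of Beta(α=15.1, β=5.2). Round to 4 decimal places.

With α,β > 1, mode = (α−1)/(α+β−2) = 14.1/18.3 = 0.7705.

0.7705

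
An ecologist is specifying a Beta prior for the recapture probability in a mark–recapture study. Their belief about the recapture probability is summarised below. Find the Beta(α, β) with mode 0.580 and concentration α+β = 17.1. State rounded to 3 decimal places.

Mode = (α−1)/(κ−2) with κ = α+β, so α−1 = 0.580·15.1 = 8.758.
α = 9.758; β = κ − α = 7.342.

α = 9.758, β = 7.342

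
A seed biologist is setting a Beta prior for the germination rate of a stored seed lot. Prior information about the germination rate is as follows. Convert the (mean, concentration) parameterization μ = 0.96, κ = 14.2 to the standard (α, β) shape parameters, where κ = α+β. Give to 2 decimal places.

α = 13.63, β = 0.57

Split κ in proportion μ : (1−μ): α = 0.96·14.2 = 13.63, β = 14.2 − 13.63 = 0.57.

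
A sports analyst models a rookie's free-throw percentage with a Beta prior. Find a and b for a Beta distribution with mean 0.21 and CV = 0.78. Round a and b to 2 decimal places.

a = 1.09, b = 4.09

Var = (CV·μ)² = (0.78×0.21)² = 0.026830.
a+b = μ(1−μ)/Var − 1 = 0.1659/0.026830 − 1 = 5.1833.
Thus a = 0.21·5.1833 = 1.09 and b = 0.79·5.1833 = 4.09.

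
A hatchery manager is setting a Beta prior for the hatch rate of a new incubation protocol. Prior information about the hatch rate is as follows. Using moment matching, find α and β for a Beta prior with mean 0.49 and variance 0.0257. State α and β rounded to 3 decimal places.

α = 4.275, β = 4.449

Write ν = α+β; then α = μν and Var = μ(1−μ)/(ν+1).
ν = μ(1−μ)/Var − 1 = 0.2499/0.0257 − 1 = 8.7237.
α = 0.49·8.7237 = 4.275, β = 0.51·8.7237 = 4.449.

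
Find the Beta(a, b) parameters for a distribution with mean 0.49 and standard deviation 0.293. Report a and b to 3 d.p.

σ² = 0.293² = 0.085849.
With s = a+b, Var = μ(1−μ)/(s+1), so s+1 = (0.49×0.51)/0.085849 = 2.9109 and s = 1.9109.
a = μs = 0.936, b = (1−μ)s = 0.975.

a = 0.936, b = 0.975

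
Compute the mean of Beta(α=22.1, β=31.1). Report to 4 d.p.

0.4154

The Beta mean is α/(α+β) = 22.1/(22.1+31.1) = 0.4154.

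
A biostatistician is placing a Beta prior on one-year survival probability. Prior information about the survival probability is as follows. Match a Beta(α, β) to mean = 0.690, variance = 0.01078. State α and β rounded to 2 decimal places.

α = 13.00, β = 5.84

Write ν = α+β; then α = μν and Var = μ(1−μ)/(ν+1).
ν = μ(1−μ)/Var − 1 = 0.213900/0.01078 − 1 = 18.8423.
α = 0.690·18.8423 = 13.00, β = 0.310·18.8423 = 5.84.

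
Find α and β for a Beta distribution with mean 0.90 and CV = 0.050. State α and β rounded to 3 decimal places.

σ = CV·μ = 0.050×0.90 = 0.04500, so σ² = 0.002025.
s+1 = μ(1−μ)/σ² = 0.0900/0.002025 = 44.4444, so s = α+β = 43.4444.
α = μs = 39.100, β = (1−μ)s = 4.344.

α = 39.100, β = 4.344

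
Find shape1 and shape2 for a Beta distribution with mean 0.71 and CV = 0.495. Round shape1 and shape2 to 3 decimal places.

σ = CV·μ = 0.495×0.71 = 0.35145, so σ² = 0.123517.
s+1 = μ(1−μ)/σ² = 0.2059/0.123517 = 1.6670, so s = shape1+shape2 = 0.6670.
shape1 = μs = 0.474, shape2 = (1−μ)s = 0.193.

shape1 = 0.474, shape2 = 0.193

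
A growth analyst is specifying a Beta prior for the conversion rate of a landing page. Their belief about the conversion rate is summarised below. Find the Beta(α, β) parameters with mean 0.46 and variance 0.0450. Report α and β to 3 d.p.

α = 2.079, β = 2.441

Let s = α+β. The Beta variance is μ(1−μ)/(s+1).
So s+1 = μ(1−μ)/σ² = (0.46×0.54)/0.0450 = 0.2484/0.0450 = 5.5200, giving s = 4.5200.
Then α = μs = 0.46×4.5200 = 2.079 and β = (1−μ)s = 0.54×4.5200 = 2.441.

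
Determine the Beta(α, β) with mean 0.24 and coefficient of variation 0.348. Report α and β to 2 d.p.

σ = CV·μ = 0.348×0.24 = 0.08352, so σ² = 0.006976.
s+1 = μ(1−μ)/σ² = 0.1824/0.006976 = 26.1483, so s = α+β = 25.1483.
α = μs = 6.04, β = (1−μ)s = 19.11.

α = 6.04, β = 19.11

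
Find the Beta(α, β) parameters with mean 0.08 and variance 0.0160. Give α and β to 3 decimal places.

α = 0.288, β = 3.312

Write ν = α+β; then α = μν and Var = μ(1−μ)/(ν+1).
ν = μ(1−μ)/Var − 1 = 0.0736/0.0160 − 1 = 3.6000.
α = 0.08·3.6000 = 0.288, β = 0.92·3.6000 = 3.312.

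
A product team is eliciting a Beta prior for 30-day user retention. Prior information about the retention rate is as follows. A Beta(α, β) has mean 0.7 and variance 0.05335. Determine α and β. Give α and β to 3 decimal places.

α = 2.055, β = 0.881

Write ν = α+β; then α = μν and Var = μ(1−μ)/(ν+1).
ν = μ(1−μ)/Var − 1 = 0.21/0.05335 − 1 = 2.9363.
α = 0.7·2.9363 = 2.055, β = 0.3·2.9363 = 0.881.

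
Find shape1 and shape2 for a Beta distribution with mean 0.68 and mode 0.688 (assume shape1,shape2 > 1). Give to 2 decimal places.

shape1 = 31.96, shape2 = 15.04

With s = shape1+shape2: μ = shape1/s and mode = (shape1−1)/(s−2). Eliminating shape1 = μs,
μs − 1 = m(s−2) ⇒ s(μ−m) = 1−2m ⇒ s = -0.376/-0.008 = 47.0000.
So shape1 = μs = 31.96, shape2 = (1−μ)s = 15.04.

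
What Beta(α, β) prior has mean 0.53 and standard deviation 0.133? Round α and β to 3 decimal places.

α = 6.934, β = 6.149

Variance = 0.133² = 0.017689. The moment-matching identity α+β = μ(1−μ)/Var − 1 gives
α+β = 0.2491/0.017689 − 1 = 13.0822, so α = μ·13.0822 = 6.934 and β = (1−μ)·13.0822 = 6.149.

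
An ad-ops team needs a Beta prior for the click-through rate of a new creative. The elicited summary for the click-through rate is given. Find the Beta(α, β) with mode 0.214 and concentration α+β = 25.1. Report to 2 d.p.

Since the density peak of Beta(α,β) is at (α−1)/(α+β−2),
α = 1 + 0.214(25.1−2) = 5.94 and β = 25.1 − 5.94 = 19.16.

α = 5.94, β = 19.16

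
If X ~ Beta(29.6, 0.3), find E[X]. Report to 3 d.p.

0.990

E[X] = α/(α+β) = 29.6/29.9 = 0.990.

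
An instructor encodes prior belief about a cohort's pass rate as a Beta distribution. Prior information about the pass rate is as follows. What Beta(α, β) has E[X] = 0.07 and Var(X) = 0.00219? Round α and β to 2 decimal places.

By moment matching, α+β = μ(1−μ)/σ² − 1 = (0.07·0.93)/0.00219 − 1 = 29.7260 − 1 = 28.7260.
Since α/(α+β) = μ, α = 0.07·28.7260 = 2.01 and β = 0.93·28.7260 = 26.72.

α = 2.01, β = 26.72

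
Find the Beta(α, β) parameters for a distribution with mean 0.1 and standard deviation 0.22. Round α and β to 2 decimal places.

α = 0.09, β = 0.77

Variance = 0.22² = 0.0484. The moment-matching identity α+β = μ(1−μ)/Var − 1 gives
α+β = 0.09/0.0484 − 1 = 0.8595, so α = μ·0.8595 = 0.09 and β = (1−μ)·0.8595 = 0.77.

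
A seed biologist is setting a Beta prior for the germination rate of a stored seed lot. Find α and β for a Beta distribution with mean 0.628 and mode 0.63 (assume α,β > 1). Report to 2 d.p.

α = 81.64, β = 48.36

Let s = α+β. Mean gives α = μs = 0.628s; mode gives (α−1)/(s−2) = 0.63.
Substituting: 0.628s − 1 = 0.63(s−2) = 0.63s − 1.26, so -0.002s = -0.26 and s = 130.0000.
Then α = 0.628×130.0000 = 81.64 and β = s−α = 48.36.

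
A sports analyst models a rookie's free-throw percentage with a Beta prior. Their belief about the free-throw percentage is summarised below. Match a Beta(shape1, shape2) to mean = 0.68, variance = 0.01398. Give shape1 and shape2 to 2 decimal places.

shape1 = 9.90, shape2 = 4.66

Write ν = shape1+shape2; then shape1 = μν and Var = μ(1−μ)/(ν+1).
ν = μ(1−μ)/Var − 1 = 0.2176/0.01398 − 1 = 14.5651.
shape1 = 0.68·14.5651 = 9.90, shape2 = 0.32·14.5651 = 4.66.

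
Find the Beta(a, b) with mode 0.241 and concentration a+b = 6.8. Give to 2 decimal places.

a = 2.16, b = 4.64

For a,b>1 the mode is (a−1)/(a+b−2), so a = mode·(κ−2)+1 = 0.241×4.8+1 = 2.16.
And b = (1−mode)·(κ−2)+1 = 0.759×4.8+1 = 4.64.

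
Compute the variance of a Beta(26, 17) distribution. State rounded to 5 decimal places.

0.00543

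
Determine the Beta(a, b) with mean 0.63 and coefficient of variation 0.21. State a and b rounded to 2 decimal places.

Var = (CV·μ)² = (0.21×0.63)² = 0.017503.
a+b = μ(1−μ)/Var − 1 = 0.2331/0.017503 − 1 = 12.3175.
Thus a = 0.63·12.3175 = 7.76 and b = 0.37·12.3175 = 4.56.

a = 7.76, b = 4.56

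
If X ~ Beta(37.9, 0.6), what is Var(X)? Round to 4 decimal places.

Var = αβ/[(α+β)²(α+β+1)] = (37.9×0.6)/(38.5²×39.5) = 22.74/58548.875 = 0.0004.

0.0004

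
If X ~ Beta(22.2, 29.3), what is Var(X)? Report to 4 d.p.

0.0047

Var = αβ/[(α+β)²(α+β+1)] = (22.2×29.3)/(51.5²×52.5) = 650.46/139243.125 = 0.0047.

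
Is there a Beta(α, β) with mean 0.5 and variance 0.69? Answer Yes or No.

No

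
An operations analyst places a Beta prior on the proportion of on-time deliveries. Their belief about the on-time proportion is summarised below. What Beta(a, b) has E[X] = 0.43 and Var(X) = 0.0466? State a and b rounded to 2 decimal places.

a = 1.83, b = 2.43

Write ν = a+b; then a = μν and Var = μ(1−μ)/(ν+1).
ν = μ(1−μ)/Var − 1 = 0.2451/0.0466 − 1 = 4.2597.
a = 0.43·4.2597 = 1.83, b = 0.57·4.2597 = 2.43.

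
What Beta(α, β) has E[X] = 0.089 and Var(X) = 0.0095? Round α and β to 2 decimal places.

α = 0.67, β = 6.86

Let s = α+β. The Beta variance is μ(1−μ)/(s+1).
So s+1 = μ(1−μ)/σ² = (0.089×0.911)/0.0095 = 0.081079/0.0095 = 8.5346, giving s = 7.5346.
Then α = μs = 0.089×7.5346 = 0.67 and β = (1−μ)s = 0.911×7.5346 = 6.86.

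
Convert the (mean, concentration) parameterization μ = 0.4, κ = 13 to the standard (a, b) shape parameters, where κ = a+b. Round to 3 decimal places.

a = 5.200, b = 7.800

Split κ in proportion μ : (1−μ): a = 0.4·13 = 5.200, b = 13 − 5.200 = 7.800.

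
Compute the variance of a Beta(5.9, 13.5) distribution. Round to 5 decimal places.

μ = 5.9/19.4 = 0.304124; Var = μ(1−μ)/(α+β+1) = 0.2116325/20.4 = 0.01037.

0.01037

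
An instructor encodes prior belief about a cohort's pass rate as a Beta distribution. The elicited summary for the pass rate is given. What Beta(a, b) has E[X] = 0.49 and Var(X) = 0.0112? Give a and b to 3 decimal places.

a = 10.443, b = 10.869

Write ν = a+b; then a = μν and Var = μ(1−μ)/(ν+1).
ν = μ(1−μ)/Var − 1 = 0.2499/0.0112 − 1 = 21.3125.
a = 0.49·21.3125 = 10.443, b = 0.51·21.3125 = 10.869.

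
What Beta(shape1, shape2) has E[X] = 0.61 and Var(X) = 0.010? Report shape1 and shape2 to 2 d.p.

shape1 = 13.90, shape2 = 8.89

Let s = shape1+shape2. The Beta variance is μ(1−μ)/(s+1).
So s+1 = μ(1−μ)/σ² = (0.61×0.39)/0.010 = 0.2379/0.010 = 23.7900, giving s = 22.7900.
Then shape1 = μs = 0.61×22.7900 = 13.90 and shape2 = (1−μ)s = 0.39×22.7900 = 8.89.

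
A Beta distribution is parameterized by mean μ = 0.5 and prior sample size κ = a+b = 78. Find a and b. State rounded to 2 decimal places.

a = μκ = 0.5×78 = 39.00 and b = (1−μ)κ = 0.5×78 = 39.00.

a = 39.00, b = 39.00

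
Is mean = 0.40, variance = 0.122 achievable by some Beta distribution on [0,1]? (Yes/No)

Yes

The Beta variance bound is σ² < μ(1−μ).
Here μ(1−μ) = 0.40×0.60 = 0.2400, and 0.122 < 0.2400.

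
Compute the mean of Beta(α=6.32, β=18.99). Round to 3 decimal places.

E[X] = α/(α+β) = 6.32/25.31 = 0.250.

0.250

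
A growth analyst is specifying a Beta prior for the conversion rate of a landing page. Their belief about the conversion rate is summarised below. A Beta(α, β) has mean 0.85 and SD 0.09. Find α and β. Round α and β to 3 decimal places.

σ² = 0.09² = 0.0081.
With s = α+β, Var = μ(1−μ)/(s+1), so s+1 = (0.85×0.15)/0.0081 = 15.7407 and s = 14.7407.
α = μs = 12.530, β = (1−μ)s = 2.211.

α = 12.530, β = 2.211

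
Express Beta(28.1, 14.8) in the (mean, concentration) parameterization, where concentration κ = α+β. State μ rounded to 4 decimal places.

κ = α+β = 28.1+14.8 = 42.9; μ = α/κ = 28.1/42.9 = 0.6550.

μ = 0.6550, κ = 42.9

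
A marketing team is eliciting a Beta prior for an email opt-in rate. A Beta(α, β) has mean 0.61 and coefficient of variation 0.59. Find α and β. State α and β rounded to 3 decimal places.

Var = (CV·μ)² = (0.59×0.61)² = 0.129528.
α+β = μ(1−μ)/Var − 1 = 0.2379/0.129528 − 1 = 0.8367.
Thus α = 0.61·0.8367 = 0.510 and β = 0.39·0.8367 = 0.326.

α = 0.510, β = 0.326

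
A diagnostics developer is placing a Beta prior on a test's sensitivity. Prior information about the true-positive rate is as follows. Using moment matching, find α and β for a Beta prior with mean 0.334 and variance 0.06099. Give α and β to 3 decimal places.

α = 0.884, β = 1.763

By moment matching, α+β = μ(1−μ)/σ² − 1 = (0.334·0.666)/0.06099 − 1 = 3.6472 − 1 = 2.6472.
Since α/(α+β) = μ, α = 0.334·2.6472 = 0.884 and β = 0.666·2.6472 = 1.763.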